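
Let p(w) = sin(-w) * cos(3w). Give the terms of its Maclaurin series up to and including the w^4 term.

14*w^3/3 - w

Write out both Maclaurin series and multiply, keeping only the needed powers.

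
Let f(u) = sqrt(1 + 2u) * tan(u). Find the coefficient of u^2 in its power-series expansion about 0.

1

Multiply the two series term by term and collect like powers.
f(0) = 0
f′(0) = 1
f′′(0) = 2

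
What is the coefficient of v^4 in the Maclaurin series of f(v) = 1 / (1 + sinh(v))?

Use the geometric series for the reciprocal, then substitute.
f(0) = 1
f′(0) = -1
f′′(0) = 2
f′′′(0) = -7
f^(4)(0) = 32
The Taylor polynomial is Σ f^(k)(0)/k! · v^k.

4/3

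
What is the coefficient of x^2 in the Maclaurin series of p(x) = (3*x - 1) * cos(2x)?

2

Multiply each power in the prefactor through the base expansion.
[x^0] = -1;  [x^1] = 3;  [x^2] = 2.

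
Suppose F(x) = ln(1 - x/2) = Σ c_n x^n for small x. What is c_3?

-1/24

Use the known series and substitute for the argument.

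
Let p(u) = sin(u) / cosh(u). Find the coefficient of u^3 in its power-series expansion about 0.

-2/3

Write the quotient as an unknown series and match coefficients against numerator = denominator · series.
[u^0] = 0;  [u^1] = 1;  [u^2] = 0;  [u^3] = -2/3.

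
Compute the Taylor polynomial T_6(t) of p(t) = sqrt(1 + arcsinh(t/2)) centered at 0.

-769*t^6/2949120 + 43*t^5/40960 + t^4/6144 - t^3/384 - t^2/32 + t/4 + 1

Compose series: expand the inner function first, then feed it into the outer expansion.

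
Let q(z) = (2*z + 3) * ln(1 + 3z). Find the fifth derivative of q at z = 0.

12636

Multiply each power in the prefactor through the base expansion.
The coefficient of z^5 in the expansion is 1053/10, so q^(5)(0) = 5! * (1053/10) = 12636.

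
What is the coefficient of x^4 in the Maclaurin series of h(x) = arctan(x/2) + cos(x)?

Expand each term separately and add.
[x^0] = 1;  [x^1] = 1/2;  [x^2] = -1/2;  [x^3] = -1/24;  [x^4] = 1/24.

1/24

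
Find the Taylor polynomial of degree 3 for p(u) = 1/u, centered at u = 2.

Apply the Taylor formula c_k = f^(k)(a)/k!.
p(2) = 1/2
p′(2) = -1/4
p′′(2) = 1/4
p′′′(2) = -3/8
Dividing each by k! gives the coefficients c_0, ..., c_3.

-(u - 2)^3/16 + (u - 2)^2/8 - (u - 2)/4 + 1/2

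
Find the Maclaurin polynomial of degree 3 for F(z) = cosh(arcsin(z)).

Let u equal the inner series; expand the outer function in u and truncate.
F(0) = 1
F′(0) = 0
F′′(0) = 1
F′′′(0) = 0

z^2/2 + 1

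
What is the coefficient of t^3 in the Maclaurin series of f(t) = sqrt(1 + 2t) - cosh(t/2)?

Expand each term separately and add.
f(0) = 0
f′(0) = 1
f′′(0) = -5/4
f′′′(0) = 3
The Taylor polynomial is Σ f^(k)(0)/k! · t^k.

1/2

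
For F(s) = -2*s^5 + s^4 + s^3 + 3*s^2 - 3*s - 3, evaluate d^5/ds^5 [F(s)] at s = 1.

-240

Compute the successive derivatives at the expansion point and divide by k!.
The coefficient of (s - 1)^5 in the expansion is -2, so F^(5)(1) = 5! * (-2) = -240.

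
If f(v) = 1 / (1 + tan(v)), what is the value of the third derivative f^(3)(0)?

Expand as Σ (-1)^k u^k with u equal to the inner function's series.
From the series, [v^3] f = -4/3; multiply by 3! = 6 to get -8.

-8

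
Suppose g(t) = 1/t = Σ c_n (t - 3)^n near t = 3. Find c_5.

Compute the successive derivatives at the expansion point and divide by k!.
[(t - 3)^0] = 1/3;  [(t - 3)^1] = -1/9;  [(t - 3)^2] = 1/27;  [(t - 3)^3] = -1/81;  [(t - 3)^4] = 1/243;  [(t - 3)^5] = -1/729.
So c_5 = g^(5)(3)/5! = -1/729.

-1/729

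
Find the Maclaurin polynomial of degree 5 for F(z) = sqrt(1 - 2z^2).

-z^4/2 - z^2 + 1

F(0) = 1
F′(0) = 0
F′′(0) = -2
F′′′(0) = 0
F^(4)(0) = -12
F^(5)(0) = 0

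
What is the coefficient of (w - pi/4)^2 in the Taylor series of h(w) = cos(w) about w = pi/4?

-sqrt(2)/4

c_2 = h′′(pi/4)/2! = -sqrt(2)/4.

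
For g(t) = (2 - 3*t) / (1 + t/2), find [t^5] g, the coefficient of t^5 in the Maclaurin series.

-1/4

Shift and add copies of the series according to the polynomial's terms.
g(0) = 2
g′(0) = -4
g′′(0) = 4
g′′′(0) = -6
g^(4)(0) = 12
g^(5)(0) = -30
Then c_k = g^(k)(0)/k! gives each Taylor coefficient.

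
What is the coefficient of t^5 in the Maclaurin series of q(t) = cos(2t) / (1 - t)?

-1/3

Multiply the numerator's expansion by the denominator's geometric series.
So c_5 = q^(5)(0)/5! = -1/3.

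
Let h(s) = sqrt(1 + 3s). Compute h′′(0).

Compute the successive derivatives at the expansion point and divide by k!.
The coefficient of s^2 in the expansion is -9/8, so h′′(0) = 2! * (-9/8) = -9/4.

-9/4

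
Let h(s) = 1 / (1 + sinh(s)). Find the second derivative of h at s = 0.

2

Expand as Σ (-1)^k u^k with u equal to the inner function's series.
The coefficient of s^2 in the expansion is 1, so h′′(0) = 2! * (1) = 2.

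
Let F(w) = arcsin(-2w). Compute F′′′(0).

Apply the Taylor formula c_k = f^(k)(a)/k!.
The coefficient of w^3 in the expansion is -4/3, so F′′′(0) = 3! * (-4/3) = -8.

-8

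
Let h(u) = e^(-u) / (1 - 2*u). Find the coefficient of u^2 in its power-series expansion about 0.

Expand 1/(denominator) as a geometric series and multiply by the numerator's series.
h(0) = 1
h′(0) = 1
h′′(0) = 5

5/2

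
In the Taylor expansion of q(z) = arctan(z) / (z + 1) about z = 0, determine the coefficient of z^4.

-2/3

Expand 1/(denominator) as a geometric series and multiply by the numerator's series.
[z^0] = 0;  [z^1] = 1;  [z^2] = -1;  [z^3] = 2/3;  [z^4] = -2/3.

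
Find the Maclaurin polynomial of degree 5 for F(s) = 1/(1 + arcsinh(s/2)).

Let u equal the inner series; expand the outer function in u and truncate.

-23*s^5/1280 + s^4/24 - 5*s^3/48 + s^2/4 - s/2 + 1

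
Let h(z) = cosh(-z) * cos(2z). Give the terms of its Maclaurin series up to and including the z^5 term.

-7*z^4/24 - 3*z^2/2 + 1

Write out both Maclaurin series and multiply, keeping only the needed powers.
h(0) = 1
h′(0) = 0
h′′(0) = -3
h′′′(0) = 0
h^(4)(0) = -7
h^(5)(0) = 0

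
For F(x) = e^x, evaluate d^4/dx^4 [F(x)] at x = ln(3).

Use the known series and substitute for the argument.
The coefficient of (x - ln(3))^4 in the expansion is 1/8, so F^(4)(ln(3)) = 4! * (1/8) = 3.

3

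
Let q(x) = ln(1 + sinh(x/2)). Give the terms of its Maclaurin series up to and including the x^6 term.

Let u equal the inner series; expand the outer function in u and truncate.
[x^0] = 0;  [x^1] = 1/2;  [x^2] = -1/8;  [x^3] = 1/16;  [x^4] = -5/192;  [x^5] = 3/256;  [x^6] = -1/180.

-x^6/180 + 3*x^5/256 - 5*x^4/192 + x^3/16 - x^2/8 + x/2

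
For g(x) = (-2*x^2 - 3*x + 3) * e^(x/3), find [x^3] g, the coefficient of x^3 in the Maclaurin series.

-22/27

Distribute the polynomial across the series and collect like powers.
[x^0] = 3;  [x^1] = -2;  [x^2] = -17/6;  [x^3] = -22/27.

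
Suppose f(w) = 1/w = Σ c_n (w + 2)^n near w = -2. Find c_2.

-1/8

f(-2) = -1/2
f′(-2) = -1/4
f′′(-2) = -1/4
The Taylor polynomial is Σ f^(k)(-2)/k! · (w + 2)^k.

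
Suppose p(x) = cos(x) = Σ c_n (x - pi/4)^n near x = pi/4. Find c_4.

p(pi/4) = sqrt(2)/2
p′(pi/4) = -sqrt(2)/2
p′′(pi/4) = -sqrt(2)/2
p′′′(pi/4) = sqrt(2)/2
p^(4)(pi/4) = sqrt(2)/2
So c_4 = p^(4)(pi/4)/4! = sqrt(2)/48.

sqrt(2)/48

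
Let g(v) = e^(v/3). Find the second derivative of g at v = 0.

1/9

The coefficient of v^2 in the expansion is 1/18, so g′′(0) = 2! * (1/18) = 1/9.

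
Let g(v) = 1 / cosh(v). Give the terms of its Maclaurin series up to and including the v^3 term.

1 - v^2/2

Invert the denominator's series and multiply.
[v^0] = 1;  [v^1] = 0;  [v^2] = -1/2;  [v^3] = 0.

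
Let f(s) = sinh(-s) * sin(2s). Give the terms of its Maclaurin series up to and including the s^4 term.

Write out both Maclaurin series and multiply, keeping only the needed powers.
f(0) = 0
f′(0) = 0
f′′(0) = -4
f′′′(0) = 0
f^(4)(0) = 24
Dividing each by k! gives the coefficients c_0, ..., c_4.

s^4 - 2*s^2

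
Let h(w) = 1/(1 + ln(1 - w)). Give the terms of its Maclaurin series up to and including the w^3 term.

Compose series: expand the inner function first, then feed it into the outer expansion.

7*w^3/3 + 3*w^2/2 + w + 1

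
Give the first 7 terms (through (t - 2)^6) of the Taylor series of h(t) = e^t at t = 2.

(t - 2)^6*e^(2)/720 + (t - 2)^5*e^(2)/120 + (t - 2)^4*e^(2)/24 + (t - 2)^3*e^(2)/6 + (t - 2)^2*e^(2)/2 + (t - 2)*e^(2) + e^(2)

Use the known series and substitute for the argument.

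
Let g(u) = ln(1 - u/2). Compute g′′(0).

Differentiate repeatedly and evaluate at the center.
The coefficient of u^2 in the expansion is -1/8, so g′′(0) = 2! * (-1/8) = -1/4.

-1/4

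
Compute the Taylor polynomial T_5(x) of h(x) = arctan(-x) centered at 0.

-x^5/5 + x^3/3 - x

[x^0] = 0;  [x^1] = -1;  [x^2] = 0;  [x^3] = 1/3;  [x^4] = 0;  [x^5] = -1/5.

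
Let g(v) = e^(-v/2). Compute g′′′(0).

-1/8

From the series, [v^3] g = -1/48; multiply by 3! = 6 to get -1/8.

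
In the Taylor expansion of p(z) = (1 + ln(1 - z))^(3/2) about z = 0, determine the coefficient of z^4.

Plug the Maclaurin series of the inner function into that of the outer and collect terms.

11/128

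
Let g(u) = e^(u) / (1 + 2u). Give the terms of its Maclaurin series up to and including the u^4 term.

Write out both Maclaurin series and multiply, keeping only the needed powers.

233*u^4/24 - 29*u^3/6 + 5*u^2/2 - u + 1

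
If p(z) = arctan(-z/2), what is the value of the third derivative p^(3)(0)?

1/4

From the series, [z^3] p = 1/24; multiply by 3! = 6 to get 1/4.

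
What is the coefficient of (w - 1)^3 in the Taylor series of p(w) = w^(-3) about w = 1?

-10

p(1) = 1
p′(1) = -3
p′′(1) = 12
p′′′(1) = -60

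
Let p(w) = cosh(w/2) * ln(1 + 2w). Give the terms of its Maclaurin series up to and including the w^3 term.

35*w^3/12 - 2*w^2 + 2*w

Take the Cauchy product of the two expansions.
p(0) = 0
p′(0) = 2
p′′(0) = -4
p′′′(0) = 35/2
The Taylor polynomial is Σ p^(k)(0)/k! · w^k.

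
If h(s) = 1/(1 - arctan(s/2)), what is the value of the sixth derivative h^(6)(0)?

2

Compose series: expand the inner function first, then feed it into the outer expansion.
The coefficient of s^6 in the expansion is 1/360, so h^(6)(0) = 6! * (1/360) = 2.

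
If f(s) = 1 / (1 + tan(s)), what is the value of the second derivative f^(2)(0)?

2

Write 1/(1+u) = 1 - u + u^2 - u^3 + ... and substitute the series for u.
The coefficient of s^2 in the expansion is 1, so f′′(0) = 2! * (1) = 2.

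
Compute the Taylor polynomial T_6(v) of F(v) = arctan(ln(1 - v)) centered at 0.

Let u equal the inner series; expand the outer function in u and truncate.
F(0) = 0
F′(0) = -1
F′′(0) = -1
F′′′(0) = 0
F^(4)(0) = 6
F^(5)(0) = 22
F^(6)(0) = -30
Dividing each by k! gives the coefficients c_0, ..., c_6.

-v^6/24 + 11*v^5/60 + v^4/4 - v^2/2 - v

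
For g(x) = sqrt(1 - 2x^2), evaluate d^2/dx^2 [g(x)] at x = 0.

-2

Apply the Taylor formula c_k = f^(k)(a)/k!.
From the series, [x^2] g = -1; multiply by 2! = 2 to get -2.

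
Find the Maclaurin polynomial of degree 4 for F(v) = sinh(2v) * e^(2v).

16*v^4/3 + 16*v^3/3 + 4*v^2 + 2*v

Write out both Maclaurin series and multiply, keeping only the needed powers.
[v^0] = 0;  [v^1] = 2;  [v^2] = 4;  [v^3] = 16/3;  [v^4] = 16/3.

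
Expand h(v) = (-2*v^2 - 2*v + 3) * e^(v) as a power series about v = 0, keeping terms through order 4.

-29*v^4/24 - 5*v^3/2 - 5*v^2/2 + v + 3

Shift and add copies of the series according to the polynomial's terms.
[v^0] = 3;  [v^1] = 1;  [v^2] = -5/2;  [v^3] = -5/2;  [v^4] = -29/24.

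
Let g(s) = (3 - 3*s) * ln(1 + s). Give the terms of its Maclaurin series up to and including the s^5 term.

27*s^5/20 - 7*s^4/4 + 5*s^3/2 - 9*s^2/2 + 3*s

Distribute the polynomial across the series and collect like powers.
g(0) = 0
g′(0) = 3
g′′(0) = -9
g′′′(0) = 15
g^(4)(0) = -42
g^(5)(0) = 162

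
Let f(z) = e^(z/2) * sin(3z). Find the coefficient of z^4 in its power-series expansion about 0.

-35/16

Take the Cauchy product of the two expansions.
f(0) = 0
f′(0) = 3
f′′(0) = 3
f′′′(0) = -99/4
f^(4)(0) = -105/2
Dividing each by k! gives the coefficients c_0, ..., c_4.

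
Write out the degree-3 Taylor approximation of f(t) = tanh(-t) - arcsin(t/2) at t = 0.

5*t^3/16 - 3*t/2

Combine the two series term by term.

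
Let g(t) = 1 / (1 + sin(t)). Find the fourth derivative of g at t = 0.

16

Expand as Σ (-1)^k u^k with u equal to the inner function's series.
From the series, [t^4] g = 2/3; multiply by 4! = 24 to get 16.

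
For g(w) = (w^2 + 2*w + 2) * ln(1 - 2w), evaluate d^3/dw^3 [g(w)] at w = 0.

-68

Distribute the polynomial across the series and collect like powers.
From the series, [w^3] g = -34/3; multiply by 3! = 6 to get -68.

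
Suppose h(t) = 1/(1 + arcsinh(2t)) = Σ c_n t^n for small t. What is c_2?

Compose series: expand the inner function first, then feed it into the outer expansion.
h(0) = 1
h′(0) = -2
h′′(0) = 8

4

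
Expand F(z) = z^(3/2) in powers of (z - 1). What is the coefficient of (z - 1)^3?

-1/16

Apply the Taylor formula c_k = f^(k)(a)/k!.
F(1) = 1
F′(1) = 3/2
F′′(1) = 3/4
F′′′(1) = -3/8
So c_3 = F′′′(1)/3! = -1/16.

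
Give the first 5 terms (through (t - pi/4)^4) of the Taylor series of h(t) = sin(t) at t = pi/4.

sqrt(2)*(t - pi/4)^4/48 - sqrt(2)*(t - pi/4)^3/12 - sqrt(2)*(t - pi/4)^2/4 + sqrt(2)*(t - pi/4)/2 + sqrt(2)/2

h(pi/4) = sqrt(2)/2
h′(pi/4) = sqrt(2)/2
h′′(pi/4) = -sqrt(2)/2
h′′′(pi/4) = -sqrt(2)/2
h^(4)(pi/4) = sqrt(2)/2
The Taylor polynomial is Σ h^(k)(pi/4)/k! · (t - pi/4)^k.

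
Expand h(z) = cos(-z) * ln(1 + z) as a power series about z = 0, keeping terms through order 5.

3*z^5/40 - z^3/6 - z^2/2 + z

Multiply the two series term by term and collect like powers.
h(0) = 0
h′(0) = 1
h′′(0) = -1
h′′′(0) = -1
h^(4)(0) = 0
h^(5)(0) = 9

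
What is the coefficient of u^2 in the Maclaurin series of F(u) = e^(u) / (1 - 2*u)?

13/2

Expand 1/(denominator) as a geometric series and multiply by the numerator's series.
So c_2 = F′′(0)/2! = 13/2.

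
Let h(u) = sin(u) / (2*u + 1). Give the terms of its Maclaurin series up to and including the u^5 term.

Expand 1/(denominator) as a geometric series and multiply by the numerator's series.
[u^0] = 0;  [u^1] = 1;  [u^2] = -2;  [u^3] = 23/6;  [u^4] = -23/3;  [u^5] = 1841/120.

1841*u^5/120 - 23*u^4/3 + 23*u^3/6 - 2*u^2 + u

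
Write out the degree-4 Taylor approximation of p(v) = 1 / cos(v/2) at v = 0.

Invert the denominator's series and multiply.
p(0) = 1
p′(0) = 0
p′′(0) = 1/4
p′′′(0) = 0
p^(4)(0) = 5/16
Dividing each by k! gives the coefficients c_0, ..., c_4.

5*v^4/384 + v^2/8 + 1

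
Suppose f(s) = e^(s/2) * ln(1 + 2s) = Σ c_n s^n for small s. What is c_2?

Expand each factor separately, then convolve coefficients.
f(0) = 0
f′(0) = 2
f′′(0) = -2
So c_2 = f′′(0)/2! = -1.

-1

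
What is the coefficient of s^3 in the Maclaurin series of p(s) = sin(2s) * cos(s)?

-7/3

Take the Cauchy product of the two expansions.
So c_3 = p′′′(0)/3! = -7/3.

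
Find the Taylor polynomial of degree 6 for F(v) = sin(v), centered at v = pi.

Differentiate repeatedly and evaluate at the center.

-(v - pi)^5/120 + (v - pi)^3/6 - (v - pi)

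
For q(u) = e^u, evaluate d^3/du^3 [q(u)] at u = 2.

e^(2)

The coefficient of (u - 2)^3 in the expansion is e^(2)/6, so q′′′(2) = 3! * (e^(2)/6) = e^(2).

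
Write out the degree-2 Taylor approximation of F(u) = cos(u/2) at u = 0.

1 - u^2/8

F(0) = 1
F′(0) = 0
F′′(0) = -1/4
The Taylor polynomial is Σ F^(k)(0)/k! · u^k.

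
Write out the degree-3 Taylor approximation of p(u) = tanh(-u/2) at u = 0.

[u^0] = 0;  [u^1] = -1/2;  [u^2] = 0;  [u^3] = 1/24.

u^3/24 - u/2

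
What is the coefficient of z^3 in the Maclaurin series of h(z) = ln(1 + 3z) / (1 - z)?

15/2

Take the Cauchy product of the two expansions.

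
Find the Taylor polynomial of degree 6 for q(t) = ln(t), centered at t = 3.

q(3) = ln(3)
q′(3) = 1/3
q′′(3) = -1/9
q′′′(3) = 2/27
q^(4)(3) = -2/27
q^(5)(3) = 8/81
q^(6)(3) = -40/243

-(t - 3)^6/4374 + (t - 3)^5/1215 - (t - 3)^4/324 + (t - 3)^3/81 - (t - 3)^2/18 + (t - 3)/3 + ln(3)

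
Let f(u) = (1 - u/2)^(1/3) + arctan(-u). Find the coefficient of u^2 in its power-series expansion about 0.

-1/36

Expand each term separately and add.
f(0) = 1
f′(0) = -7/6
f′′(0) = -1/18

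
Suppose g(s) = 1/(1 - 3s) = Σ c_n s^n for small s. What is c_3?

27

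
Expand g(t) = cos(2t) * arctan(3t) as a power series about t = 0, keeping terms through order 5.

Take the Cauchy product of the two expansions.
g(0) = 0
g′(0) = 3
g′′(0) = 0
g′′′(0) = -90
g^(4)(0) = 0
g^(5)(0) = 8232
Dividing each by k! gives the coefficients c_0, ..., c_5.

343*t^5/5 - 15*t^3 + 3*t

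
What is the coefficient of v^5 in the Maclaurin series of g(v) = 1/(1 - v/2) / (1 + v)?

Take the Cauchy product of the two expansions.
g(0) = 1
g′(0) = -1/2
g′′(0) = 3/2
g′′′(0) = -15/4
g^(4)(0) = 33/2
g^(5)(0) = -315/4

-21/32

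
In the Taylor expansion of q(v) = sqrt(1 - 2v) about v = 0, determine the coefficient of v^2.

-1/2

c_2 = q′′(0)/2! = -1/2.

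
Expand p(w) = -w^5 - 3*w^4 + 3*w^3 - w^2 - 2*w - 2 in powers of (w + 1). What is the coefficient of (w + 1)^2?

p(-1) = -6
p′(-1) = 16
p′′(-1) = -36
Dividing each by k! gives the coefficients c_0, ..., c_2.

-18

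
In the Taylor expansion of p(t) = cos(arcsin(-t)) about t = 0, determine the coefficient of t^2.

Substitute the inner expansion into the outer series and collect powers.
p(0) = 1
p′(0) = 0
p′′(0) = -1

-1/2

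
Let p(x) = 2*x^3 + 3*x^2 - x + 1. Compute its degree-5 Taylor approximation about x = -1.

2*(x + 1)^3 - 3*(x + 1)^2 - (x + 1) + 3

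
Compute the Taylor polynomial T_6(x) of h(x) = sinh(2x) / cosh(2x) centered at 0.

Write the quotient as an unknown series and match coefficients against numerator = denominator · series.

64*x^5/15 - 8*x^3/3 + 2*x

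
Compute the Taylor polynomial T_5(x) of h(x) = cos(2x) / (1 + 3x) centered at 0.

Take the Cauchy product of the two expansions.
h(0) = 1
h′(0) = -3
h′′(0) = 14
h′′′(0) = -126
h^(4)(0) = 1528
h^(5)(0) = -22920

-191*x^5 + 191*x^4/3 - 21*x^3 + 7*x^2 - 3*x + 1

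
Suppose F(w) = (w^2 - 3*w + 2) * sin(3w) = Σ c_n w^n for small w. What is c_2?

Shift and add copies of the series according to the polynomial's terms.
F(0) = 0
F′(0) = 6
F′′(0) = -18

-9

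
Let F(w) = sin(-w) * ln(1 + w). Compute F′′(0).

-2

Multiply the two series term by term and collect like powers.
From the series, [w^2] F = -1; multiply by 2! = 2 to get -2.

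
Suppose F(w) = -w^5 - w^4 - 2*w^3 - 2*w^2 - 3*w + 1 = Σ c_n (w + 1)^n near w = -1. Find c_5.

-1

Compute the successive derivatives at the expansion point and divide by k!.
F(-1) = 4
F′(-1) = -6
F′′(-1) = 16
F′′′(-1) = -48
F^(4)(-1) = 96
F^(5)(-1) = -120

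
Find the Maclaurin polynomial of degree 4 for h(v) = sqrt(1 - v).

-5*v^4/128 - v^3/16 - v^2/8 - v/2 + 1

h(0) = 1
h′(0) = -1/2
h′′(0) = -1/4
h′′′(0) = -3/8
h^(4)(0) = -15/16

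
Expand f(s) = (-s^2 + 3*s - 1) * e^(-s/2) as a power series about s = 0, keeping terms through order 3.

Distribute the polynomial across the series and collect like powers.

43*s^3/48 - 21*s^2/8 + 7*s/2 - 1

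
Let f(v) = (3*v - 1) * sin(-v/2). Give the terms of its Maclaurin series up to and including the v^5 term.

v^5/3840 + v^4/16 - v^3/48 - 3*v^2/2 + v/2

Distribute the polynomial across the series and collect like powers.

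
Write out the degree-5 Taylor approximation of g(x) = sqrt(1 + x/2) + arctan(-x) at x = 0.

-8157*x^5/40960 - 5*x^4/2048 + 131*x^3/384 - x^2/32 - 3*x/4 + 1

Expand each term separately and add.
g(0) = 1
g′(0) = -3/4
g′′(0) = -1/16
g′′′(0) = 131/64
g^(4)(0) = -15/256
g^(5)(0) = -24471/1024
Dividing each by k! gives the coefficients c_0, ..., c_5.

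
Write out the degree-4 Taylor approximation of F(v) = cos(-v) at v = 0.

F(0) = 1
F′(0) = 0
F′′(0) = -1
F′′′(0) = 0
F^(4)(0) = 1
The Taylor polynomial is Σ F^(k)(0)/k! · v^k.

v^4/24 - v^2/2 + 1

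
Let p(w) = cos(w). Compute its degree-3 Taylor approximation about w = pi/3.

sqrt(3)*(w - pi/3)^3/12 - (w - pi/3)^2/4 - sqrt(3)*(w - pi/3)/2 + 1/2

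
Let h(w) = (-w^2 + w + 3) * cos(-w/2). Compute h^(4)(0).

Distribute the polynomial across the series and collect like powers.
From the series, [w^4] h = 17/128; multiply by 4! = 24 to get 51/16.

51/16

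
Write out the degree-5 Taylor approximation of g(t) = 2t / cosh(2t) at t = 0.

20*t^5/3 - 4*t^3 + 2*t

Write the quotient as an unknown series and match coefficients against numerator = denominator · series.
[t^0] = 0;  [t^1] = 2;  [t^2] = 0;  [t^3] = -4;  [t^4] = 0;  [t^5] = 20/3.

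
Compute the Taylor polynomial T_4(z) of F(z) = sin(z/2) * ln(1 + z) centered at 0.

Take the Cauchy product of the two expansions.

7*z^4/48 - z^3/4 + z^2/2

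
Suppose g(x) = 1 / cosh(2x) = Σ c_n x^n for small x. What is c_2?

-2

Divide the numerator series by the denominator series (power-series long division).
g(0) = 1
g′(0) = 0
g′′(0) = -4
So c_2 = g′′(0)/2! = -2.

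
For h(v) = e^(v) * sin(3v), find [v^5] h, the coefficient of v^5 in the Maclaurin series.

Expand each factor separately, then convolve coefficients.
h(0) = 0
h′(0) = 3
h′′(0) = 6
h′′′(0) = -18
h^(4)(0) = -96
h^(5)(0) = -12

-1/10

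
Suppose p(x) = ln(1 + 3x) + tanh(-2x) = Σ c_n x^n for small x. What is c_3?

Add the two expansions coefficient-wise.
p(0) = 0
p′(0) = 1
p′′(0) = -9
p′′′(0) = 70
So c_3 = p′′′(0)/3! = 35/3.

35/3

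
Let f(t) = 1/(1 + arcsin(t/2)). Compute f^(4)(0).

2

Substitute the inner expansion into the outer series and collect powers.
From the series, [t^4] f = 1/12; multiply by 4! = 24 to get 2.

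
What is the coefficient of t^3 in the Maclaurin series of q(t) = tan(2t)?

8/3

q(0) = 0
q′(0) = 2
q′′(0) = 0
q′′′(0) = 16
So c_3 = q′′′(0)/3! = 8/3.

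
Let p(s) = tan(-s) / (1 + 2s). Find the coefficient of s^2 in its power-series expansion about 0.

Write out both Maclaurin series and multiply, keeping only the needed powers.
p(0) = 0
p′(0) = -1
p′′(0) = 4
So c_2 = p′′(0)/2! = 2.

2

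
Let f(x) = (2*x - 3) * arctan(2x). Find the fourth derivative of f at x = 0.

Shift and add copies of the series according to the polynomial's terms.
The coefficient of x^4 in the expansion is -16/3, so f^(4)(0) = 4! * (-16/3) = -128.

-128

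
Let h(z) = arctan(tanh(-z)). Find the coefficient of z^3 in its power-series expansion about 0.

2/3

Compose series: expand the inner function first, then feed it into the outer expansion.
So c_3 = h′′′(0)/3! = 2/3.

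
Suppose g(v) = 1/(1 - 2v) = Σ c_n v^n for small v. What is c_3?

8

c_3 = g′′′(0)/3! = 8.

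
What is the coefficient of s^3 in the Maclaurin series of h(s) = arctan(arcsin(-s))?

1/6

Compose series: expand the inner function first, then feed it into the outer expansion.
h(0) = 0
h′(0) = -1
h′′(0) = 0
h′′′(0) = 1
The Taylor polynomial is Σ h^(k)(0)/k! · s^k.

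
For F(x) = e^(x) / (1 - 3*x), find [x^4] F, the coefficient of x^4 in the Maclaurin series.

Use 1/(1 - r) = Σ r^k on the denominator, then take the Cauchy product.
[x^0] = 1;  [x^1] = 4;  [x^2] = 25/2;  [x^3] = 113/3;  [x^4] = 2713/24.
So c_4 = F^(4)(0)/4! = 2713/24.

2713/24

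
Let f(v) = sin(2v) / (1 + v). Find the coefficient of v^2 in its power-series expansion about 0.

-2

Multiply the two series term by term and collect like powers.
f(0) = 0
f′(0) = 2
f′′(0) = -4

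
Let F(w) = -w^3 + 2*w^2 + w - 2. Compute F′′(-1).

10

Compute the successive derivatives at the expansion point and divide by k!.
From the series, [(w + 1)^2] F = 5; multiply by 2! = 2 to get 10.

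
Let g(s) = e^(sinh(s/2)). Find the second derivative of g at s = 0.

1/4

Let u equal the inner series; expand the outer function in u and truncate.
The coefficient of s^2 in the expansion is 1/8, so g′′(0) = 2! * (1/8) = 1/4.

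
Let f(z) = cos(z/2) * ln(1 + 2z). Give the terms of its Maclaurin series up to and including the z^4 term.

Take the Cauchy product of the two expansions.

-15*z^4/4 + 29*z^3/12 - 2*z^2 + 2*z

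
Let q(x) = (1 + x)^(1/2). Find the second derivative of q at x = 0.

Differentiate repeatedly and evaluate at the center.
The coefficient of x^2 in the expansion is -1/8, so q′′(0) = 2! * (-1/8) = -1/4.

-1/4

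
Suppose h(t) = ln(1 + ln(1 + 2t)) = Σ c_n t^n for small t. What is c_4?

Let u equal the inner series; expand the outer function in u and truncate.
h(0) = 0
h′(0) = 2
h′′(0) = -8
h′′′(0) = 56
h^(4)(0) = -560
So c_4 = h^(4)(0)/4! = -70/3.

-70/3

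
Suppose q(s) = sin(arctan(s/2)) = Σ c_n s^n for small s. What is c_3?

-1/16

Substitute the inner expansion into the outer series and collect powers.
q(0) = 0
q′(0) = 1/2
q′′(0) = 0
q′′′(0) = -3/8
The Taylor polynomial is Σ q^(k)(0)/k! · s^k.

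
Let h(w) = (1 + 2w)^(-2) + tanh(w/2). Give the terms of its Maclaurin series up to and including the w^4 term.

80*w^4 - 769*w^3/24 + 12*w^2 - 7*w/2 + 1

Add the two expansions coefficient-wise.
[w^0] = 1;  [w^1] = -7/2;  [w^2] = 12;  [w^3] = -769/24;  [w^4] = 80.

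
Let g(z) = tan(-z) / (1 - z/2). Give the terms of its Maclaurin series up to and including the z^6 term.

Multiply the two series term by term and collect like powers.
g(0) = 0
g′(0) = -1
g′′(0) = -1
g′′′(0) = -7/2
g^(4)(0) = -7
g^(5)(0) = -67/2
g^(6)(0) = -201/2

-67*z^6/480 - 67*z^5/240 - 7*z^4/24 - 7*z^3/12 - z^2/2 - z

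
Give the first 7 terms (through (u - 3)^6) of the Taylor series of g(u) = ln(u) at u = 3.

-(u - 3)^6/4374 + (u - 3)^5/1215 - (u - 3)^4/324 + (u - 3)^3/81 - (u - 3)^2/18 + (u - 3)/3 + ln(3)

[(u - 3)^0] = ln(3);  [(u - 3)^1] = 1/3;  [(u - 3)^2] = -1/18;  [(u - 3)^3] = 1/81;  [(u - 3)^4] = -1/324;  [(u - 3)^5] = 1/1215;  [(u - 3)^6] = -1/4374.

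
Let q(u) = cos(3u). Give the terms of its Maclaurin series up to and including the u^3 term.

1 - 9*u^2/2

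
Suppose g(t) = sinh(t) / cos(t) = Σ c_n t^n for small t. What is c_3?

2/3

Divide the numerator series by the denominator series (power-series long division).
g(0) = 0
g′(0) = 1
g′′(0) = 0
g′′′(0) = 4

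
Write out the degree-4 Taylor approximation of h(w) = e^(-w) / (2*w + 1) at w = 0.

Expand 1/(denominator) as a geometric series and multiply by the numerator's series.
h(0) = 1
h′(0) = -3
h′′(0) = 13
h′′′(0) = -79
h^(4)(0) = 633
The Taylor polynomial is Σ h^(k)(0)/k! · w^k.

211*w^4/8 - 79*w^3/6 + 13*w^2/2 - 3*w + 1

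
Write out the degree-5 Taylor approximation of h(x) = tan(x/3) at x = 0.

[x^0] = 0;  [x^1] = 1/3;  [x^2] = 0;  [x^3] = 1/81;  [x^4] = 0;  [x^5] = 2/3645.

2*x^5/3645 + x^3/81 + x/3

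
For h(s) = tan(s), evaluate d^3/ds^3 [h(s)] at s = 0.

2

From the series, [s^3] h = 1/3; multiply by 3! = 6 to get 2.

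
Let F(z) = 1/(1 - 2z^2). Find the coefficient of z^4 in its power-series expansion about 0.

[z^0] = 1;  [z^1] = 0;  [z^2] = 2;  [z^3] = 0;  [z^4] = 4.
So c_4 = F^(4)(0)/4! = 4.

4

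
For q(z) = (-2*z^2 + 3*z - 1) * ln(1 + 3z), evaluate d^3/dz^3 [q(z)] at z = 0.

Distribute the polynomial across the series and collect like powers.
The coefficient of z^3 in the expansion is -57/2, so q′′′(0) = 3! * (-57/2) = -171.

-171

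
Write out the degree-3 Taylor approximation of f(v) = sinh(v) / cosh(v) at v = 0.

-v^3/3 + v

Divide the numerator series by the denominator series (power-series long division).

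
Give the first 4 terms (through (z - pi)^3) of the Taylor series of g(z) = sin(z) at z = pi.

(z - pi)^3/6 - (z - pi)

g(pi) = 0
g′(pi) = -1
g′′(pi) = 0
g′′′(pi) = 1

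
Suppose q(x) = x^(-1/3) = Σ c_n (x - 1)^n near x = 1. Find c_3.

[(x - 1)^0] = 1;  [(x - 1)^1] = -1/3;  [(x - 1)^2] = 2/9;  [(x - 1)^3] = -14/81.

-14/81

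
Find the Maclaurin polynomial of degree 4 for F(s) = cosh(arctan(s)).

Let u equal the inner series; expand the outer function in u and truncate.
[s^0] = 1;  [s^1] = 0;  [s^2] = 1/2;  [s^3] = 0;  [s^4] = -7/24.

-7*s^4/24 + s^2/2 + 1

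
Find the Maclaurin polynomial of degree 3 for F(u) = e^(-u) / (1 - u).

u^3/3 + u^2/2 + 1

Expand 1/(denominator) as a geometric series and multiply by the numerator's series.
[u^0] = 1;  [u^1] = 0;  [u^2] = 1/2;  [u^3] = 1/3.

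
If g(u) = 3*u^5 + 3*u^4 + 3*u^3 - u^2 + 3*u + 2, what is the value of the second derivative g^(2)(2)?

Apply the Taylor formula c_k = f^(k)(a)/k!.
From the series, [(u - 2)^2] g = 329; multiply by 2! = 2 to get 658.

658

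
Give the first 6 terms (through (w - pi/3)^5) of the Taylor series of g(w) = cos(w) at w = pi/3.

g(pi/3) = 1/2
g′(pi/3) = -sqrt(3)/2
g′′(pi/3) = -1/2
g′′′(pi/3) = sqrt(3)/2
g^(4)(pi/3) = 1/2
g^(5)(pi/3) = -sqrt(3)/2
The Taylor polynomial is Σ g^(k)(pi/3)/k! · (w - pi/3)^k.

-sqrt(3)*(w - pi/3)^5/240 + (w - pi/3)^4/48 + sqrt(3)*(w - pi/3)^3/12 - (w - pi/3)^2/4 - sqrt(3)*(w - pi/3)/2 + 1/2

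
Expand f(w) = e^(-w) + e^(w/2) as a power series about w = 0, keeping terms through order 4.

Combine the two series term by term.
f(0) = 2
f′(0) = -1/2
f′′(0) = 5/4
f′′′(0) = -7/8
f^(4)(0) = 17/16
Then c_k = f^(k)(0)/k! gives each Taylor coefficient.

17*w^4/384 - 7*w^3/48 + 5*w^2/8 - w/2 + 2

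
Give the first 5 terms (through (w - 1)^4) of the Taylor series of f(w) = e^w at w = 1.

e*(w - 1)^4/24 + e*(w - 1)^3/6 + e*(w - 1)^2/2 + e*(w - 1) + e

f(1) = e
f′(1) = e
f′′(1) = e
f′′′(1) = e
f^(4)(1) = e
The Taylor polynomial is Σ f^(k)(1)/k! · (w - 1)^k.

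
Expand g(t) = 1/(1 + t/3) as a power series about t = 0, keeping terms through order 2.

Apply the Taylor formula c_k = f^(k)(a)/k!.
g(0) = 1
g′(0) = -1/3
g′′(0) = 2/9

t^2/9 - t/3 + 1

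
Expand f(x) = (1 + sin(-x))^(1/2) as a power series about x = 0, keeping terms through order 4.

Substitute the inner expansion into the outer series and collect powers.
[x^0] = 1;  [x^1] = -1/2;  [x^2] = -1/8;  [x^3] = 1/48;  [x^4] = 1/384.

x^4/384 + x^3/48 - x^2/8 - x/2 + 1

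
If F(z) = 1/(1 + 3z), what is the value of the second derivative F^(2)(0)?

18

Apply the Taylor formula c_k = f^(k)(a)/k!.
From the series, [z^2] F = 9; multiply by 2! = 2 to get 18.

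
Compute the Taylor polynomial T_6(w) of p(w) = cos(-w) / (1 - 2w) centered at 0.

Write out both Maclaurin series and multiply, keeping only the needed powers.
p(0) = 1
p′(0) = 2
p′′(0) = 7
p′′′(0) = 42
p^(4)(0) = 337
p^(5)(0) = 3370
p^(6)(0) = 40439
Dividing each by k! gives the coefficients c_0, ..., c_6.

40439*w^6/720 + 337*w^5/12 + 337*w^4/24 + 7*w^3 + 7*w^2/2 + 2*w + 1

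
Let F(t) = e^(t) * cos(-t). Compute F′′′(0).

Multiply the two series term by term and collect like powers.
The coefficient of t^3 in the expansion is -1/3, so F′′′(0) = 3! * (-1/3) = -2.

-2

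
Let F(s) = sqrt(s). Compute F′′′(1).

From the series, [(s - 1)^3] F = 1/16; multiply by 3! = 6 to get 3/8.

3/8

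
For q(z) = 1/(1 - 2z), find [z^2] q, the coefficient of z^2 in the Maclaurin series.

[z^0] = 1;  [z^1] = 2;  [z^2] = 4.
So c_2 = q′′(0)/2! = 4.

4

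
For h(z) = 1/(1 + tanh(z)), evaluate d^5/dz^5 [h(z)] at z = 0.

-16

Let u equal the inner series; expand the outer function in u and truncate.
The coefficient of z^5 in the expansion is -2/15, so h^(5)(0) = 5! * (-2/15) = -16.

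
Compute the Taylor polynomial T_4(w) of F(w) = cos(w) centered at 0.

w^4/24 - w^2/2 + 1

Differentiate repeatedly and evaluate at the center.
F(0) = 1
F′(0) = 0
F′′(0) = -1
F′′′(0) = 0
F^(4)(0) = 1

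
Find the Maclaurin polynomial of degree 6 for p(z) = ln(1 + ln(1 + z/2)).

Substitute the inner expansion into the outer series and collect powers.
[z^0] = 0;  [z^1] = 1/2;  [z^2] = -1/4;  [z^3] = 7/48;  [z^4] = -35/384;  [z^5] = 19/320;  [z^6] = -917/23040.

-917*z^6/23040 + 19*z^5/320 - 35*z^4/384 + 7*z^3/48 - z^2/4 + z/2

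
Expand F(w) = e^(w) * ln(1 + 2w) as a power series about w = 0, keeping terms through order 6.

-53*w^6/9 + 209*w^5/60 - 2*w^4 + 5*w^3/3 + 2*w

Multiply the two series term by term and collect like powers.
F(0) = 0
F′(0) = 2
F′′(0) = 0
F′′′(0) = 10
F^(4)(0) = -48
F^(5)(0) = 418
F^(6)(0) = -4240
The Taylor polynomial is Σ F^(k)(0)/k! · w^k.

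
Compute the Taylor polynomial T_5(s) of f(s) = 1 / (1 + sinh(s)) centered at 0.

Use the geometric series for the reciprocal, then substitute.
[s^0] = 1;  [s^1] = -1;  [s^2] = 1;  [s^3] = -7/6;  [s^4] = 4/3;  [s^5] = -181/120.

-181*s^5/120 + 4*s^4/3 - 7*s^3/6 + s^2 - s + 1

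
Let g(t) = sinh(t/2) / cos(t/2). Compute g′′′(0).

1/2

Invert the denominator's series and multiply.
The coefficient of t^3 in the expansion is 1/12, so g′′′(0) = 3! * (1/12) = 1/2.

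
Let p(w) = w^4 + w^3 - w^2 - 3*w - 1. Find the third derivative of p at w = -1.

-18

From the series, [(w + 1)^3] p = -3; multiply by 3! = 6 to get -18.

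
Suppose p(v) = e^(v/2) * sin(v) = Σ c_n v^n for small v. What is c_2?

Take the Cauchy product of the two expansions.
p(0) = 0
p′(0) = 1
p′′(0) = 1
Then c_k = p^(k)(0)/k! gives each Taylor coefficient.

1/2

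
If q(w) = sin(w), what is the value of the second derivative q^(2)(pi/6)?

From the series, [(w - pi/6)^2] q = -1/4; multiply by 2! = 2 to get -1/2.

-1/2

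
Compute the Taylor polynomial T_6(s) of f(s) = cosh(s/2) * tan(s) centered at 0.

Write out both Maclaurin series and multiply, keeping only the needed powers.
f(0) = 0
f′(0) = 1
f′′(0) = 0
f′′′(0) = 11/4
f^(4)(0) = 0
f^(5)(0) = 341/16
f^(6)(0) = 0

341*s^5/1920 + 11*s^3/24 + s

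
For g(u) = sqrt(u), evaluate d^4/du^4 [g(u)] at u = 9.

-5/11664

From the series, [(u - 9)^4] g = -5/279936; multiply by 4! = 24 to get -5/11664.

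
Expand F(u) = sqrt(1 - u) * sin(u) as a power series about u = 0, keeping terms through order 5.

Take the Cauchy product of the two expansions.
F(0) = 0
F′(0) = 1
F′′(0) = -1
F′′′(0) = -7/4
F^(4)(0) = 1/2
F^(5)(0) = -19/16

-19*u^5/1920 + u^4/48 - 7*u^3/24 - u^2/2 + u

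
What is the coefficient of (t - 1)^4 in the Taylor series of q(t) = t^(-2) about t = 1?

5

Use the known series and substitute for the argument.
[(t - 1)^0] = 1;  [(t - 1)^1] = -2;  [(t - 1)^2] = 3;  [(t - 1)^3] = -4;  [(t - 1)^4] = 5.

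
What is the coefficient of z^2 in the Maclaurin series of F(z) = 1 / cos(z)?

Divide the numerator series by the denominator series (power-series long division).
F(0) = 1
F′(0) = 0
F′′(0) = 1
Then c_k = F^(k)(0)/k! gives each Taylor coefficient.

1/2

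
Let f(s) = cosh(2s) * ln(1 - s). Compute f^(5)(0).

-184

Expand each factor separately, then convolve coefficients.
The coefficient of s^5 in the expansion is -23/15, so f^(5)(0) = 5! * (-23/15) = -184.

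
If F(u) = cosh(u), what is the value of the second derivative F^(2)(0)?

1

From the series, [u^2] F = 1/2; multiply by 2! = 2 to get 1.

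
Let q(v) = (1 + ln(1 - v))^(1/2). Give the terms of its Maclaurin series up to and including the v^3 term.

-17*v^3/48 - 3*v^2/8 - v/2 + 1

Substitute the inner expansion into the outer series and collect powers.
[v^0] = 1;  [v^1] = -1/2;  [v^2] = -3/8;  [v^3] = -17/48.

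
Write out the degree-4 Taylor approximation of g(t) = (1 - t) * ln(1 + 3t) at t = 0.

-117*t^4/4 + 27*t^3/2 - 15*t^2/2 + 3*t

Multiply each power in the prefactor through the base expansion.
g(0) = 0
g′(0) = 3
g′′(0) = -15
g′′′(0) = 81
g^(4)(0) = -702
Dividing each by k! gives the coefficients c_0, ..., c_4.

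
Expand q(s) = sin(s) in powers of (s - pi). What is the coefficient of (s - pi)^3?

[(s - pi)^0] = 0;  [(s - pi)^1] = -1;  [(s - pi)^2] = 0;  [(s - pi)^3] = 1/6.

1/6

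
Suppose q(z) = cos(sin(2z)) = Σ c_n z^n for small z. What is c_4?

Substitute the inner expansion into the outer series and collect powers.
q(0) = 1
q′(0) = 0
q′′(0) = -4
q′′′(0) = 0
q^(4)(0) = 80
So c_4 = q^(4)(0)/4! = 10/3.

10/3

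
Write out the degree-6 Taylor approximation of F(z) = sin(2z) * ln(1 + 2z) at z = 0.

88*z^6/9 - 16*z^5/3 + 8*z^4/3 - 4*z^3 + 4*z^2

Write out both Maclaurin series and multiply, keeping only the needed powers.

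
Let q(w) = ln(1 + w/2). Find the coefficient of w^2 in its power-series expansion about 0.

Differentiate repeatedly and evaluate at the center.
[w^0] = 0;  [w^1] = 1/2;  [w^2] = -1/8.

-1/8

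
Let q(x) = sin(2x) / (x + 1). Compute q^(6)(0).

-672

Expand 1/(denominator) as a geometric series and multiply by the numerator's series.
From the series, [x^6] q = -14/15; multiply by 6! = 720 to get -672.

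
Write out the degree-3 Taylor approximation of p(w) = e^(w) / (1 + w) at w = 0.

-w^3/3 + w^2/2 + 1

Write out both Maclaurin series and multiply, keeping only the needed powers.
p(0) = 1
p′(0) = 0
p′′(0) = 1
p′′′(0) = -2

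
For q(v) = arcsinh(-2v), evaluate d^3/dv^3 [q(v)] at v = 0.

8

The coefficient of v^3 in the expansion is 4/3, so q′′′(0) = 3! * (4/3) = 8.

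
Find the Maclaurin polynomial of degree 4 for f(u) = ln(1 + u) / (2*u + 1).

Use 1/(1 - r) = Σ r^k on the denominator, then take the Cauchy product.
f(0) = 0
f′(0) = 1
f′′(0) = -5
f′′′(0) = 32
f^(4)(0) = -262

-131*u^4/12 + 16*u^3/3 - 5*u^2/2 + u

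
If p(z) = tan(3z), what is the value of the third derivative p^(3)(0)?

54

From the series, [z^3] p = 9; multiply by 3! = 6 to get 54.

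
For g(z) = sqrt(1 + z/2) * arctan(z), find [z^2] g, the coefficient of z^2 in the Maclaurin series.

1/4

Take the Cauchy product of the two expansions.
[z^0] = 0;  [z^1] = 1;  [z^2] = 1/4.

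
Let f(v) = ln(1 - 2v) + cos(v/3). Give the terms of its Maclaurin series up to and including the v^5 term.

Combine the two series term by term.
f(0) = 1
f′(0) = -2
f′′(0) = -37/9
f′′′(0) = -16
f^(4)(0) = -7775/81
f^(5)(0) = -768

-32*v^5/5 - 7775*v^4/1944 - 8*v^3/3 - 37*v^2/18 - 2*v + 1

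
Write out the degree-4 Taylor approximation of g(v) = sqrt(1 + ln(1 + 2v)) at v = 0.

Plug the Maclaurin series of the inner function into that of the outer and collect terms.
[v^0] = 1;  [v^1] = 1;  [v^2] = -3/2;  [v^3] = 17/6;  [v^4] = -143/24.

-143*v^4/24 + 17*v^3/6 - 3*v^2/2 + v + 1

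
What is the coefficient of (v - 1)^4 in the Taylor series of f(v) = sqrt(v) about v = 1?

-5/128

f(1) = 1
f′(1) = 1/2
f′′(1) = -1/4
f′′′(1) = 3/8
f^(4)(1) = -15/16
The Taylor polynomial is Σ f^(k)(1)/k! · (v - 1)^k.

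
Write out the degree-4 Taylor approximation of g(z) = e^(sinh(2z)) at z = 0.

10*z^4/3 + 8*z^3/3 + 2*z^2 + 2*z + 1

Substitute the inner expansion into the outer series and collect powers.
g(0) = 1
g′(0) = 2
g′′(0) = 4
g′′′(0) = 16
g^(4)(0) = 80
Then c_k = g^(k)(0)/k! gives each Taylor coefficient.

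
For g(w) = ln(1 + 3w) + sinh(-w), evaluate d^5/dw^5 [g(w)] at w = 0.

Add the two expansions coefficient-wise.
The coefficient of w^5 in the expansion is 5831/120, so g^(5)(0) = 5! * (5831/120) = 5831.

5831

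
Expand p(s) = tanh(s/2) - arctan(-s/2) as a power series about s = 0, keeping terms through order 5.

Combine the two series term by term.

s^5/96 - s^3/12 + s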